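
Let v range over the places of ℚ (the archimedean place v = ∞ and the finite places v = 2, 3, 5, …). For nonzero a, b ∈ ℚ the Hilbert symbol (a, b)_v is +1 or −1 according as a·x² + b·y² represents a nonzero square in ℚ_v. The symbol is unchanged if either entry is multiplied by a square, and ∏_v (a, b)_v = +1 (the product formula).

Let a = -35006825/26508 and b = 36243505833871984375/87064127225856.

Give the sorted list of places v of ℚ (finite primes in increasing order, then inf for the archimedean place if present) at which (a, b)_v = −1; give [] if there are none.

[7, 17]

(a, b) ≡ (-51, 7) mod (ℚ^×)²; places V = {2, 3, 5, 7, 11, 13, 17, 41, 47, ∞}.
(a,b)_41: α=2, u≡2; β=4, v≡28 (mod 41); (2|41)=+1, (28|41)=-1; sign (−1)^0·+1^4·-1^2 = +1.
(a,b)_47: α=-2, u≡35; β=-4, v≡3 (mod 47); (35|47)=-1, (3|47)=+1; sign (−1)^0·-1^-4·+1^-2 = +1.
(a,b)_3: α=-1, u≡1; β=-2, v≡1 (mod 3); (1|3)=+1, (1|3)=+1; sign (−1)^0·+1^-2·+1^-1 = +1.
(a,b)_11: α=0, u≡9; β=-2, v≡6 (mod 11); (9|11)=+1, (6|11)=-1; sign (−1)^0·+1^-2·-1^0 = +1.
(a,b)_17: α=1, u≡14; β=2, v≡5 (mod 17); (14|17)=-1, (5|17)=-1; sign (−1)^0·-1^2·-1^1 = -1.
(a,b)_13: α=0, u≡4; β=2, v≡5 (mod 13); (4|13)=+1, (5|13)=-1; sign (−1)^0·+1^2·-1^0 = +1.
(a,b)_2: α=-2, β=-14; u≡5, v≡7 (mod 8); ε(u)ε(v)=0·1, αω(v)=-2·0, βω(u)=-14·1; sum ≡ 0  ⇒  +1.
(a,b)_∞: sgn(-51)=−, sgn(7)=+, so +1.
(a,b)_5: α=2, u≡4; β=6, v≡2 (mod 5); (4|5)=+1, (2|5)=-1; sign (−1)^0·+1^6·-1^2 = +1.
(a,b)_7: α=2, u≡5; β=5, v≡4 (mod 7); (5|7)=-1, (4|7)=+1; sign (−1)^0·-1^5·+1^2 = -1.
(-51, 7 / ℚ) ramifies at {7, 17}: a division algebra.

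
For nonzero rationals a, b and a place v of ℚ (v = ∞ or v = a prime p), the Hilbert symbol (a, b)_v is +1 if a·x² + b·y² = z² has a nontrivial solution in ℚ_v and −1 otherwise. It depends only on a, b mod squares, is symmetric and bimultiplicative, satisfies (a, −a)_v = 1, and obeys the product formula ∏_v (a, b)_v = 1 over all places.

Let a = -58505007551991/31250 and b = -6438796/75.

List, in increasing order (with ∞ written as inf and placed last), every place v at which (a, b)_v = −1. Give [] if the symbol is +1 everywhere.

[3, 11, 19, inf]

Mod squares: a ≡ -16302, b ≡ -273. Check v ∈ {∞, 2, 3, 5, 7, 11, 13, 19}.
v=2: v_2(a)=-1, v_2(b)=2; units ≡ 1, 7 (mod 8); ε·ε+αω+βω = 0·1+-1·0+2·0 ≡ 0  ⇒  (a,b)_2 = +1.
v=5: a=5^-6·(≡2), b=5^-2·(≡3) mod 5; (2|5)=-1, (3|5)=-1; (−1)^{-6·-2·2}·(-1)^-2·(-1)^-6 = +1.
v=13: a=13^3·(≡11), b=13^1·(≡6) mod 13; (11|13)=-1, (6|13)=-1; (−1)^{3·1·6}·(-1)^1·(-1)^3 = +1.
v=7: a=7^6·(≡1), b=7^3·(≡6) mod 7; (1|7)=+1, (6|7)=-1; (−1)^{6·3·3}·(+1)^3·(-1)^6 = +1.
v=11: a=11^1·(≡4), b=11^0·(≡6) mod 11; (4|11)=+1, (6|11)=-1; (−1)^{1·0·5}·(+1)^0·(-1)^1 = -1.
v=∞: -16302 < 0 and -273 < 0  ⇒  (a,b)_∞ = -1.
v=19: a=19^3·(≡7), b=19^2·(≡14) mod 19; (7|19)=+1, (14|19)=-1; (−1)^{3·2·9}·(+1)^2·(-1)^3 = -1.
v=3: a=3^1·(≡2), b=3^-1·(≡2) mod 3; (2|3)=-1, (2|3)=-1; (−1)^{1·-1·1}·(-1)^-1·(-1)^1 = -1.
(-16302, -273 / ℚ) ramifies at {3, 11, 19, ∞}: a division algebra.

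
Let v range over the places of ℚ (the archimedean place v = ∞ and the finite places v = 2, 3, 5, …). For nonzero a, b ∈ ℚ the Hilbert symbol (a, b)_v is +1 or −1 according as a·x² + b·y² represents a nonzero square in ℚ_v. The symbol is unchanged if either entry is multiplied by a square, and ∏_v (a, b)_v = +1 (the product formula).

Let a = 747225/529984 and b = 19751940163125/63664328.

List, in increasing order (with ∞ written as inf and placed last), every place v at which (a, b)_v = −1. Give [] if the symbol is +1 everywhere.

[17, 41]

Mod squares: a ≡ 41, b ≡ 51578. Check v ∈ {∞, 2, 3, 5, 7, 13, 17, 31, 37, 41}.
v=13: a=13^-2·(≡8), b=13^-2·(≡6) mod 13; (8|13)=-1, (6|13)=-1; (−1)^{-2·-2·6}·(-1)^-2·(-1)^-2 = +1.
v=5: a=5^2·(≡1), b=5^4·(≡2) mod 5; (1|5)=+1, (2|5)=-1; (−1)^{2·4·2}·(+1)^4·(-1)^2 = +1.
v=∞: 41 > 0 and 51578 > 0  ⇒  (a,b)_∞ = +1.
v=17: a=17^0·(≡14), b=17^1·(≡9) mod 17; (14|17)=-1, (9|17)=+1; (−1)^{0·1·8}·(-1)^1·(+1)^0 = -1.
v=2: v_2(a)=-6, v_2(b)=-3; units ≡ 1, 5 (mod 8); ε·ε+αω+βω = 0·0+-6·1+-3·0 ≡ 0  ⇒  (a,b)_2 = +1.
v=31: a=31^0·(≡4), b=31^-2·(≡25) mod 31; (4|31)=+1, (25|31)=+1; (−1)^{0·-2·15}·(+1)^-2·(+1)^0 = +1.
v=37: a=37^0·(≡16), b=37^1·(≡25) mod 37; (16|37)=+1, (25|37)=+1; (−1)^{0·1·18}·(+1)^1·(+1)^0 = +1.
v=3: a=3^6·(≡2), b=3^6·(≡2) mod 3; (2|3)=-1, (2|3)=-1; (−1)^{6·6·1}·(-1)^6·(-1)^6 = +1.
v=7: a=7^-2·(≡3), b=7^-2·(≡1) mod 7; (3|7)=-1, (1|7)=+1; (−1)^{-2·-2·3}·(-1)^-2·(+1)^-2 = +1.
v=41: a=41^1·(≡8), b=41^3·(≡19) mod 41; (8|41)=+1, (19|41)=-1; (−1)^{1·3·20}·(+1)^3·(-1)^1 = -1.
|Ram(41, 51578)| = 2, even; anisotropic at {17, 41}.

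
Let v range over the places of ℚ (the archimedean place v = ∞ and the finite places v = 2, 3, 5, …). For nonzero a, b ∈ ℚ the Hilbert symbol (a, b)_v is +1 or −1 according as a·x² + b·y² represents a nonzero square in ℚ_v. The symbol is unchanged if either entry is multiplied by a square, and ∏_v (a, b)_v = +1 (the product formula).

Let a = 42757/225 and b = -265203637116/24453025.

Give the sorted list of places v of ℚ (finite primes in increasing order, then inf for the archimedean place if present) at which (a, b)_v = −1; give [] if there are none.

[11, 23, 29, 37]

(a, b) ≡ (253, -1895991) mod (ℚ^×)²; places V = {2, 3, 5, 11, 13, 17, 19, 23, 29, 31, 37, 43, ∞}.
(a,b)_23: α=1, u≡10; β=-2, v≡5 (mod 23); (10|23)=-1, (5|23)=-1; sign (−1)^0·-1^-2·-1^1 = -1.
(a,b)_37: α=0, u≡32; β=1, v≡35 (mod 37); (32|37)=-1, (35|37)=-1; sign (−1)^0·-1^1·-1^0 = -1.
(a,b)_17: α=0, u≡9; β=2, v≡4 (mod 17); (9|17)=+1, (4|17)=+1; sign (−1)^0·+1^2·+1^0 = +1.
(a,b)_5: α=-2, u≡3; β=-2, v≡4 (mod 5); (3|5)=-1, (4|5)=+1; sign (−1)^0·-1^-2·+1^-2 = +1.
(a,b)_19: α=0, u≡4; β=1, v≡13 (mod 19); (4|19)=+1, (13|19)=-1; sign (−1)^0·+1^1·-1^0 = +1.
(a,b)_∞: sgn(253)=+, sgn(-1895991)=−, so +1.
(a,b)_11: α=1, u≡3; β=2, v≡8 (mod 11); (3|11)=+1, (8|11)=-1; sign (−1)^0·+1^2·-1^1 = -1.
(a,b)_29: α=0, u≡15; β=1, v≡25 (mod 29); (15|29)=-1, (25|29)=+1; sign (−1)^0·-1^1·+1^0 = -1.
(a,b)_2: α=0, β=2; u≡5, v≡1 (mod 8); ε(u)ε(v)=0·0, αω(v)=0·0, βω(u)=2·1; sum ≡ 0  ⇒  +1.
(a,b)_31: α=0, u≡1; β=1, v≡1 (mod 31); (1|31)=+1, (1|31)=+1; sign (−1)^0·+1^1·+1^0 = +1.
(a,b)_13: α=2, u≡8; β=0, v≡2 (mod 13); (8|13)=-1, (2|13)=-1; sign (−1)^0·-1^0·-1^2 = +1.
(a,b)_3: α=-2, u≡1; β=1, v≡1 (mod 3); (1|3)=+1, (1|3)=+1; sign (−1)^0·+1^1·+1^-2 = +1.
(a,b)_43: α=0, u≡23; β=-2, v≡42 (mod 43); (23|43)=+1, (42|43)=-1; sign (−1)^0·+1^-2·-1^0 = +1.
(253, -1895991 / ℚ) ramifies at {11, 23, 29, 37}: a division algebra.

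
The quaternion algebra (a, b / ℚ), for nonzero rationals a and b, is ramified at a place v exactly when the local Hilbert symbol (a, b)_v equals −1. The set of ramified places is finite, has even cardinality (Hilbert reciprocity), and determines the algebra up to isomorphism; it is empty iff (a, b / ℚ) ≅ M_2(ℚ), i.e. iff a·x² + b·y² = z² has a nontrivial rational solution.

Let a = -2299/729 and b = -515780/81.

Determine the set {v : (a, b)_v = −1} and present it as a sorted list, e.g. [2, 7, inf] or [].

(a, b) ≡ (-19, -128945) mod (ℚ^×)²; places V = {2, 3, 5, 11, 17, 19, 37, 41, ∞}.
(a,b)_11: α=2, u≡1; β=0, v≡8 (mod 11); (1|11)=+1, (8|11)=-1; sign (−1)^0·+1^0·-1^2 = +1.
(a,b)_5: α=0, u≡4; β=1, v≡4 (mod 5); (4|5)=+1, (4|5)=+1; sign (−1)^0·+1^1·+1^0 = +1.
(a,b)_∞: sgn(-19)=−, sgn(-128945)=−, so -1.
(a,b)_3: α=-6, u≡2; β=-4, v≡1 (mod 3); (2|3)=-1, (1|3)=+1; sign (−1)^0·-1^-4·+1^-6 = +1.
(a,b)_2: α=0, β=2; u≡5, v≡7 (mod 8); ε(u)ε(v)=0·1, αω(v)=0·0, βω(u)=2·1; sum ≡ 0  ⇒  +1.
(a,b)_19: α=1, u≡18; β=0, v≡14 (mod 19); (18|19)=-1, (14|19)=-1; sign (−1)^0·-1^0·-1^1 = -1.
(a,b)_37: α=0, u≡24; β=1, v≡33 (mod 37); (24|37)=-1, (33|37)=+1; sign (−1)^0·-1^1·+1^0 = -1.
(a,b)_17: α=0, u≡2; β=1, v≡3 (mod 17); (2|17)=+1, (3|17)=-1; sign (−1)^0·+1^1·-1^0 = +1.
(a,b)_41: α=0, u≡14; β=1, v≡34 (mod 41); (14|41)=-1, (34|41)=-1; sign (−1)^0·-1^1·-1^0 = -1.
Ram(-19, -128945) = {19, 37, 41, ∞}; no ℚ_19-point on the conic.

[19, 37, 41, inf]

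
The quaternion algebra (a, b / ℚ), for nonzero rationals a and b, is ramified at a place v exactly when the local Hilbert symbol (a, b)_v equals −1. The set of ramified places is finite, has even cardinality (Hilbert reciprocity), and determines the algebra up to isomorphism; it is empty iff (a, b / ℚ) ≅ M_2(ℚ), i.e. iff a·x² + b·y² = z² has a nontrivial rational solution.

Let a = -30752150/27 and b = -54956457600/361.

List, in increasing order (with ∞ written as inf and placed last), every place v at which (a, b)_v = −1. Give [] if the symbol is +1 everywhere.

(a, b) ≡ (-30498, -2346) mod (ℚ^×)²; places V = {2, 3, 5, 11, 13, 17, 19, 23, ∞}.
(a,b)_23: α=1, u≡8; β=1, v≡18 (mod 23); (8|23)=+1, (18|23)=+1; sign (−1)^1·+1^1·+1^1 = -1.
(a,b)_19: α=0, u≡9; β=-2, v≡3 (mod 19); (9|19)=+1, (3|19)=-1; sign (−1)^0·+1^-2·-1^0 = +1.
(a,b)_11: α=2, u≡1; β=4, v≡2 (mod 11); (1|11)=+1, (2|11)=-1; sign (−1)^0·+1^4·-1^2 = +1.
(a,b)_5: α=2, u≡2; β=2, v≡1 (mod 5); (2|5)=-1, (1|5)=+1; sign (−1)^0·-1^2·+1^2 = +1.
(a,b)_3: α=-3, u≡1; β=1, v≡1 (mod 3); (1|3)=+1, (1|3)=+1; sign (−1)^1·+1^1·+1^-3 = -1.
(a,b)_17: α=1, u≡2; β=1, v≡13 (mod 17); (2|17)=+1, (13|17)=+1; sign (−1)^0·+1^1·+1^1 = +1.
(a,b)_∞: sgn(-30498)=−, sgn(-2346)=−, so -1.
(a,b)_2: α=1, β=7; u≡7, v≡3 (mod 8); ε(u)ε(v)=1·1, αω(v)=1·1, βω(u)=7·0; sum ≡ 0  ⇒  +1.
(a,b)_13: α=1, u≡8; β=0, v≡6 (mod 13); (8|13)=-1, (6|13)=-1; sign (−1)^0·-1^0·-1^1 = -1.
(-30498, -2346 / ℚ) ramifies at {3, 13, 23, ∞}: a division algebra.

[3, 13, 23, inf]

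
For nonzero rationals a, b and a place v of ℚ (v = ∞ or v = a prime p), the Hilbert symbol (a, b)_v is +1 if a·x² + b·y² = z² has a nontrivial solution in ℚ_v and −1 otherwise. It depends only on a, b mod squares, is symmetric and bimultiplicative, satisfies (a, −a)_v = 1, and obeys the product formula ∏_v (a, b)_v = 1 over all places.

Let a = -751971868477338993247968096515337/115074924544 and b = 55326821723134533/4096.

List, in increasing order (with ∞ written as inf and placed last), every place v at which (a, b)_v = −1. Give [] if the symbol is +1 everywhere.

[11, 13, 23, 29]

Mod squares: a ≡ -84227, b ≡ 20677. Check v ∈ {∞, 2, 3, 11, 13, 19, 23, 29, 31, 41}.
v=3: a=3^10·(≡1), b=3^4·(≡1) mod 3; (1|3)=+1, (1|3)=+1; (−1)^{10·4·1}·(+1)^4·(+1)^10 = +1.
v=19: a=19^-3·(≡3), b=19^0·(≡4) mod 19; (3|19)=-1, (4|19)=+1; (−1)^{-3·0·9}·(-1)^0·(+1)^-3 = +1.
v=23: a=23^2·(≡19), b=23^1·(≡13) mod 23; (19|23)=-1, (13|23)=+1; (−1)^{2·1·11}·(-1)^1·(+1)^2 = -1.
v=11: a=11^5·(≡2), b=11^2·(≡8) mod 11; (2|11)=-1, (8|11)=-1; (−1)^{5·2·5}·(-1)^2·(-1)^5 = -1.
v=2: v_2(a)=-24, v_2(b)=-12; units ≡ 5, 5 (mod 8); ε·ε+αω+βω = 0·0+-24·1+-12·1 ≡ 0  ⇒  (a,b)_2 = +1.
v=29: a=29^2·(≡14), b=29^1·(≡26) mod 29; (14|29)=-1, (26|29)=-1; (−1)^{2·1·14}·(-1)^1·(-1)^2 = -1.
v=31: a=31^5·(≡24), b=31^3·(≡7) mod 31; (24|31)=-1, (7|31)=+1; (−1)^{5·3·15}·(-1)^3·(+1)^5 = +1.
v=∞: -84227 < 0 and 20677 > 0  ⇒  (a,b)_∞ = +1.
v=13: a=13^3·(≡7), b=13^2·(≡2) mod 13; (7|13)=-1, (2|13)=-1; (−1)^{3·2·6}·(-1)^2·(-1)^3 = -1.
v=41: a=41^4·(≡24), b=41^2·(≡30) mod 41; (24|41)=-1, (30|41)=-1; (−1)^{4·2·20}·(-1)^2·(-1)^4 = +1.
Ram(-84227, 20677) = {11, 13, 23, 29}; no ℚ_11-point on the conic.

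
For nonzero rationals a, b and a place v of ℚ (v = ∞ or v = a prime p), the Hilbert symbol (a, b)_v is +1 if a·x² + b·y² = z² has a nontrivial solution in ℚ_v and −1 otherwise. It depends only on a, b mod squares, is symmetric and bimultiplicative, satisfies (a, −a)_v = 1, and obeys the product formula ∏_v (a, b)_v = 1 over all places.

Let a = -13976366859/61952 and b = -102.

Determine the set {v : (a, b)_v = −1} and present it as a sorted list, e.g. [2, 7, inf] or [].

[7, 13, 17, inf]

Mod squares: a ≡ -182, b ≡ -102. Check v ∈ {∞, 2, 3, 7, 11, 13, 17}.
v=∞: -182 < 0 and -102 < 0  ⇒  (a,b)_∞ = -1.
v=7: a=7^1·(≡1), b=7^0·(≡3) mod 7; (1|7)=+1, (3|7)=-1; (−1)^{1·0·3}·(+1)^0·(-1)^1 = -1.
v=2: v_2(a)=-9, v_2(b)=1; units ≡ 5, 5 (mod 8); ε·ε+αω+βω = 0·0+-9·1+1·1 ≡ 0  ⇒  (a,b)_2 = +1.
v=17: a=17^2·(≡11), b=17^1·(≡11) mod 17; (11|17)=-1, (11|17)=-1; (−1)^{2·1·8}·(-1)^1·(-1)^2 = -1.
v=3: a=3^12·(≡1), b=3^1·(≡2) mod 3; (1|3)=+1, (2|3)=-1; (−1)^{12·1·1}·(+1)^1·(-1)^12 = +1.
v=13: a=13^1·(≡10), b=13^0·(≡2) mod 13; (10|13)=+1, (2|13)=-1; (−1)^{1·0·6}·(+1)^0·(-1)^1 = -1.
v=11: a=11^-2·(≡3), b=11^0·(≡8) mod 11; (3|11)=+1, (8|11)=-1; (−1)^{-2·0·5}·(+1)^0·(-1)^-2 = +1.
Ram(-182, -102) = {7, 13, 17, ∞}; no ℚ_7-point on the conic.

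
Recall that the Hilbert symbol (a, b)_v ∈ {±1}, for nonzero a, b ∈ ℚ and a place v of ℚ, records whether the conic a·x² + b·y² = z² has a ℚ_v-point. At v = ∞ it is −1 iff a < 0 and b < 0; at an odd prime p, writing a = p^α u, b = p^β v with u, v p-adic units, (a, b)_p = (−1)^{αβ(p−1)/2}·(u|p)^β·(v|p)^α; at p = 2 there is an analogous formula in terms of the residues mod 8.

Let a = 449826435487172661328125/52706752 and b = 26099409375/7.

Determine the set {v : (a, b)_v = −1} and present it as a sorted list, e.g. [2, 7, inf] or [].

[3, 7, 13, 19]

Mod squares: a ≡ 88179, b ≡ 665. Check v ∈ {∞, 2, 3, 5, 7, 11, 13, 17, 19, 23}.
v=7: a=7^-7·(≡1), b=7^-1·(≡4) mod 7; (1|7)=+1, (4|7)=+1; (−1)^{-7·-1·3}·(+1)^-1·(+1)^-7 = -1.
v=3: a=3^5·(≡2), b=3^2·(≡2) mod 3; (2|3)=-1, (2|3)=-1; (−1)^{5·2·1}·(-1)^2·(-1)^5 = -1.
v=5: a=5^8·(≡4), b=5^5·(≡3) mod 5; (4|5)=+1, (3|5)=-1; (−1)^{8·5·2}·(+1)^5·(-1)^8 = +1.
v=17: a=17^3·(≡2), b=17^2·(≡15) mod 17; (2|17)=+1, (15|17)=+1; (−1)^{3·2·8}·(+1)^2·(+1)^3 = +1.
v=13: a=13^3·(≡3), b=13^2·(≡8) mod 13; (3|13)=+1, (8|13)=-1; (−1)^{3·2·6}·(+1)^2·(-1)^3 = -1.
v=2: v_2(a)=-6, v_2(b)=0; units ≡ 3, 1 (mod 8); ε·ε+αω+βω = 1·0+-6·0+0·1 ≡ 0  ⇒  (a,b)_2 = +1.
v=∞: 88179 > 0 and 665 > 0  ⇒  (a,b)_∞ = +1.
v=23: a=23^2·(≡10), b=23^0·(≡11) mod 23; (10|23)=-1, (11|23)=-1; (−1)^{2·0·11}·(-1)^0·(-1)^2 = +1.
v=19: a=19^3·(≡4), b=19^1·(≡16) mod 19; (4|19)=+1, (16|19)=+1; (−1)^{3·1·9}·(+1)^1·(+1)^3 = -1.
v=11: a=11^2·(≡9), b=11^0·(≡4) mod 11; (9|11)=+1, (4|11)=+1; (−1)^{2·0·5}·(+1)^0·(+1)^2 = +1.
(88179, 665 / ℚ) ramifies at {3, 7, 13, 19}: a division algebra.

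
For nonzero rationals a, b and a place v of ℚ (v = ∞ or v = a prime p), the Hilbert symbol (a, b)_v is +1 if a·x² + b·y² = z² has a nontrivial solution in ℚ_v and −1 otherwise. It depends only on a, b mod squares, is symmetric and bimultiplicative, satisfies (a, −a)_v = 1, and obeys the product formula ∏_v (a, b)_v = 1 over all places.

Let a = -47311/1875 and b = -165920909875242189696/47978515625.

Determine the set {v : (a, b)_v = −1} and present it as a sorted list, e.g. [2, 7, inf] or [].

[2, inf]

Mod squares: a ≡ -1173, b ≡ -2690862. Check v ∈ {∞, 2, 3, 5, 7, 11, 17, 19, 23, 31, 37}.
v=7: a=7^0·(≡5), b=7^6·(≡2) mod 7; (5|7)=-1, (2|7)=+1; (−1)^{0·6·3}·(-1)^6·(+1)^0 = +1.
v=2: v_2(a)=0, v_2(b)=7; units ≡ 3, 1 (mod 8); ε·ε+αω+βω = 1·0+0·0+7·1 ≡ 1  ⇒  (a,b)_2 = -1.
v=37: a=37^0·(≡36), b=37^1·(≡33) mod 37; (36|37)=+1, (33|37)=+1; (−1)^{0·1·18}·(+1)^1·(+1)^0 = +1.
v=31: a=31^0·(≡10), b=31^1·(≡13) mod 31; (10|31)=+1, (13|31)=-1; (−1)^{0·1·15}·(+1)^1·(-1)^0 = +1.
v=23: a=23^1·(≡3), b=23^3·(≡21) mod 23; (3|23)=+1, (21|23)=-1; (−1)^{1·3·11}·(+1)^3·(-1)^1 = +1.
v=17: a=17^1·(≡1), b=17^-3·(≡13) mod 17; (1|17)=+1, (13|17)=+1; (−1)^{1·-3·8}·(+1)^-3·(+1)^1 = +1.
v=5: a=5^-4·(≡3), b=5^-10·(≡3) mod 5; (3|5)=-1, (3|5)=-1; (−1)^{-4·-10·2}·(-1)^-10·(-1)^-4 = +1.
v=11: a=11^2·(≡1), b=11^0·(≡7) mod 11; (1|11)=+1, (7|11)=-1; (−1)^{2·0·5}·(+1)^0·(-1)^2 = +1.
v=3: a=3^-1·(≡2), b=3^7·(≡1) mod 3; (2|3)=-1, (1|3)=+1; (−1)^{-1·7·1}·(-1)^7·(+1)^-1 = +1.
v=19: a=19^0·(≡16), b=19^2·(≡2) mod 19; (16|19)=+1, (2|19)=-1; (−1)^{0·2·9}·(+1)^2·(-1)^0 = +1.
v=∞: -1173 < 0 and -2690862 < 0  ⇒  (a,b)_∞ = -1.
|Ram(-1173, -2690862)| = 2, even; anisotropic at {2, ∞}.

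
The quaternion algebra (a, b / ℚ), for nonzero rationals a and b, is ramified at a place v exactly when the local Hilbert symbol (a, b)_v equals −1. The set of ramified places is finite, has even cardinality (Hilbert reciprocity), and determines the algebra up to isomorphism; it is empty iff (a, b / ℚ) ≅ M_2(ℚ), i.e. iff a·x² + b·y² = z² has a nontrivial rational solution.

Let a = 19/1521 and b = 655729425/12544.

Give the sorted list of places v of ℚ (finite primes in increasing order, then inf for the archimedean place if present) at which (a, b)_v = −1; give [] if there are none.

Mod squares: a ≡ 19, b ≡ 897. Check v ∈ {∞, 2, 3, 5, 7, 13, 19, 23}.
v=2: v_2(a)=0, v_2(b)=-8; units ≡ 3, 1 (mod 8); ε·ε+αω+βω = 1·0+0·0+-8·1 ≡ 0  ⇒  (a,b)_2 = +1.
v=13: a=13^-2·(≡5), b=13^1·(≡3) mod 13; (5|13)=-1, (3|13)=+1; (−1)^{-2·1·6}·(-1)^1·(+1)^-2 = -1.
v=7: a=7^0·(≡6), b=7^-2·(≡2) mod 7; (6|7)=-1, (2|7)=+1; (−1)^{0·-2·3}·(-1)^-2·(+1)^0 = +1.
v=23: a=23^0·(≡14), b=23^1·(≡8) mod 23; (14|23)=-1, (8|23)=+1; (−1)^{0·1·11}·(-1)^1·(+1)^0 = -1.
v=3: a=3^-2·(≡1), b=3^5·(≡2) mod 3; (1|3)=+1, (2|3)=-1; (−1)^{-2·5·1}·(+1)^5·(-1)^-2 = +1.
v=19: a=19^1·(≡1), b=19^2·(≡11) mod 19; (1|19)=+1, (11|19)=+1; (−1)^{1·2·9}·(+1)^2·(+1)^1 = +1.
v=∞: 19 > 0 and 897 > 0  ⇒  (a,b)_∞ = +1.
v=5: a=5^0·(≡4), b=5^2·(≡3) mod 5; (4|5)=+1, (3|5)=-1; (−1)^{0·2·2}·(+1)^2·(-1)^0 = +1.
(19, 897 / ℚ) ramifies at {13, 23}: a division algebra.

[13, 23]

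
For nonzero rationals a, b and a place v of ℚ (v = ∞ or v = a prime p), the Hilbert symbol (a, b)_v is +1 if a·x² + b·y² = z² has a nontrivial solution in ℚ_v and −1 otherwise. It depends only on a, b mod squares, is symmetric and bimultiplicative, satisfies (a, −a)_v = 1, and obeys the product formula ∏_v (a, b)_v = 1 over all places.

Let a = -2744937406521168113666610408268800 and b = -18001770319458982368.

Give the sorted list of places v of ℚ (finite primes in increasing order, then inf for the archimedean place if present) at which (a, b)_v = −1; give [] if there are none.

[3, 13, 23, inf]

(a, b) ≡ (-12673, -78) mod (ℚ^×)²; places V = {2, 3, 5, 13, 19, 23, 29, ∞}.
(a,b)_2: α=10, β=5; u≡7, v≡1 (mod 8); ε(u)ε(v)=1·0, αω(v)=10·0, βω(u)=5·0; sum ≡ 0  ⇒  +1.
(a,b)_23: α=5, u≡2; β=2, v≡17 (mod 23); (2|23)=+1, (17|23)=-1; sign (−1)^0·+1^2·-1^5 = -1.
(a,b)_3: α=20, u≡2; β=13, v≡1 (mod 3); (2|3)=-1, (1|3)=+1; sign (−1)^0·-1^13·+1^20 = -1.
(a,b)_19: α=3, u≡6; β=2, v≡4 (mod 19); (6|19)=+1, (4|19)=+1; sign (−1)^0·+1^2·+1^3 = +1.
(a,b)_29: α=3, u≡8; β=2, v≡1 (mod 29); (8|29)=-1, (1|29)=+1; sign (−1)^0·-1^2·+1^3 = +1.
(a,b)_∞: sgn(-12673)=−, sgn(-78)=−, so -1.
(a,b)_13: α=4, u≡7; β=3, v≡6 (mod 13); (7|13)=-1, (6|13)=-1; sign (−1)^0·-1^3·-1^4 = -1.
(a,b)_5: α=2, u≡3; β=0, v≡2 (mod 5); (3|5)=-1, (2|5)=-1; sign (−1)^0·-1^0·-1^2 = +1.
Ram(-12673, -78) = {3, 13, 23, ∞}; no ℚ_3-point on the conic.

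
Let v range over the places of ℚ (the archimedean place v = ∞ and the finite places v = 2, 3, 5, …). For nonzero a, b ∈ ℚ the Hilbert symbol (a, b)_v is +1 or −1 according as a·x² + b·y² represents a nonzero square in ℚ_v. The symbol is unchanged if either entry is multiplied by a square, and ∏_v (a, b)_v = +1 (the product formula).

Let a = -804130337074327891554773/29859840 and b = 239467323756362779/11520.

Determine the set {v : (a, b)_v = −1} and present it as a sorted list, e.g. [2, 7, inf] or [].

[2, 19, 23, 31]

Mod squares: a ≡ -9333170, b ≡ 1151495. Check v ∈ {∞, 2, 3, 5, 7, 11, 17, 19, 23, 31, 41}.
v=41: a=41^2·(≡28), b=41^2·(≡21) mod 41; (28|41)=-1, (21|41)=+1; (−1)^{2·2·20}·(-1)^2·(+1)^2 = +1.
v=31: a=31^3·(≡25), b=31^1·(≡16) mod 31; (25|31)=+1, (16|31)=+1; (−1)^{3·1·15}·(+1)^1·(+1)^3 = -1.
v=17: a=17^5·(≡11), b=17^3·(≡5) mod 17; (11|17)=-1, (5|17)=-1; (−1)^{5·3·8}·(-1)^3·(-1)^5 = +1.
v=5: a=5^-1·(≡4), b=5^-1·(≡1) mod 5; (4|5)=+1, (1|5)=+1; (−1)^{-1·-1·2}·(+1)^-1·(+1)^-1 = +1.
v=11: a=11^1·(≡4), b=11^2·(≡5) mod 11; (4|11)=+1, (5|11)=+1; (−1)^{1·2·5}·(+1)^2·(+1)^1 = +1.
v=19: a=19^4·(≡2), b=19^3·(≡13) mod 19; (2|19)=-1, (13|19)=-1; (−1)^{4·3·9}·(-1)^3·(-1)^4 = -1.
v=∞: -9333170 < 0 and 1151495 > 0  ⇒  (a,b)_∞ = +1.
v=7: a=7^3·(≡1), b=7^2·(≡1) mod 7; (1|7)=+1, (1|7)=+1; (−1)^{3·2·3}·(+1)^2·(+1)^3 = +1.
v=3: a=3^-6·(≡1), b=3^-2·(≡2) mod 3; (1|3)=+1, (2|3)=-1; (−1)^{-6·-2·1}·(+1)^-2·(-1)^-6 = +1.
v=2: v_2(a)=-13, v_2(b)=-8; units ≡ 7, 7 (mod 8); ε·ε+αω+βω = 1·1+-13·0+-8·0 ≡ 1  ⇒  (a,b)_2 = -1.
v=23: a=23^1·(≡10), b=23^1·(≡19) mod 23; (10|23)=-1, (19|23)=-1; (−1)^{1·1·11}·(-1)^1·(-1)^1 = -1.
(-9333170, 1151495 / ℚ) ramifies at {2, 19, 23, 31}: a division algebra.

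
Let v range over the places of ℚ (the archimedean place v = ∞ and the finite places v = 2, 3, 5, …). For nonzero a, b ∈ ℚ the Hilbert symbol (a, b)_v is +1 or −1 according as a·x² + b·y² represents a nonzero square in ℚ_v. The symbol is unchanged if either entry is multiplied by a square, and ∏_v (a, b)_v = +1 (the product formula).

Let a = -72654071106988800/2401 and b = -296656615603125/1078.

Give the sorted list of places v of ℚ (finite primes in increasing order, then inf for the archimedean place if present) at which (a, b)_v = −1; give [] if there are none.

(a, b) ≡ (-323, -1870) mod (ℚ^×)²; places V = {2, 3, 5, 7, 11, 13, 17, 19, 23, ∞}.
(a,b)_3: α=2, u≡1; β=4, v≡2 (mod 3); (1|3)=+1, (2|3)=-1; sign (−1)^0·+1^4·-1^2 = +1.
(a,b)_∞: sgn(-323)=−, sgn(-1870)=−, so -1.
(a,b)_7: α=-4, u≡5; β=-2, v≡6 (mod 7); (5|7)=-1, (6|7)=-1; sign (−1)^0·-1^-2·-1^-4 = +1.
(a,b)_13: α=2, u≡7; β=0, v≡11 (mod 13); (7|13)=-1, (11|13)=-1; sign (−1)^0·-1^0·-1^2 = +1.
(a,b)_11: α=2, u≡6; β=-1, v≡8 (mod 11); (6|11)=-1, (8|11)=-1; sign (−1)^0·-1^-1·-1^2 = -1.
(a,b)_5: α=2, u≡3; β=5, v≡4 (mod 5); (3|5)=-1, (4|5)=+1; sign (−1)^0·-1^5·+1^2 = -1.
(a,b)_17: α=1, u≡15; β=1, v≡1 (mod 17); (15|17)=+1, (1|17)=+1; sign (−1)^0·+1^1·+1^1 = +1.
(a,b)_19: α=3, u≡18; β=4, v≡16 (mod 19); (18|19)=-1, (16|19)=+1; sign (−1)^0·-1^4·+1^3 = +1.
(a,b)_23: α=2, u≡15; β=2, v≡9 (mod 23); (15|23)=-1, (9|23)=+1; sign (−1)^0·-1^2·+1^2 = +1.
(a,b)_2: α=8, β=-1; u≡5, v≡1 (mod 8); ε(u)ε(v)=0·0, αω(v)=8·0, βω(u)=-1·1; sum ≡ 1  ⇒  -1.
(-323, -1870 / ℚ) ramifies at {2, 5, 11, ∞}: a division algebra.

[2, 5, 11, inf]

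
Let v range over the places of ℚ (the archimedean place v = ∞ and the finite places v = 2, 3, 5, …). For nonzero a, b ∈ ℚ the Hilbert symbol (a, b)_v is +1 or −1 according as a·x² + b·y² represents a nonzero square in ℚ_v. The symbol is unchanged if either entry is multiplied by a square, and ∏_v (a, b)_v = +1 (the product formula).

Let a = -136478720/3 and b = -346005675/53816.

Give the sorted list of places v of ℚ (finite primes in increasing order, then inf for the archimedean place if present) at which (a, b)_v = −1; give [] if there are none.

[2, 3, 5, 17, 19, inf]

Mod squares: a ≡ -510, b ≡ -4522. Check v ∈ {∞, 2, 3, 5, 7, 17, 19, 23, 31}.
v=3: a=3^-1·(≡1), b=3^4·(≡2) mod 3; (1|3)=+1, (2|3)=-1; (−1)^{-1·4·1}·(+1)^4·(-1)^-1 = -1.
v=31: a=31^0·(≡17), b=31^-2·(≡2) mod 31; (17|31)=-1, (2|31)=+1; (−1)^{0·-2·15}·(-1)^-2·(+1)^0 = +1.
v=∞: -510 < 0 and -4522 < 0  ⇒  (a,b)_∞ = -1.
v=2: v_2(a)=15, v_2(b)=-3; units ≡ 1, 3 (mod 8); ε·ε+αω+βω = 0·1+15·1+-3·0 ≡ 1  ⇒  (a,b)_2 = -1.
v=19: a=19^0·(≡3), b=19^1·(≡6) mod 19; (3|19)=-1, (6|19)=+1; (−1)^{0·1·9}·(-1)^1·(+1)^0 = -1.
v=7: a=7^2·(≡2), b=7^-1·(≡3) mod 7; (2|7)=+1, (3|7)=-1; (−1)^{2·-1·3}·(+1)^-1·(-1)^2 = +1.
v=23: a=23^0·(≡20), b=23^2·(≡6) mod 23; (20|23)=-1, (6|23)=+1; (−1)^{0·2·11}·(-1)^2·(+1)^0 = +1.
v=17: a=17^1·(≡13), b=17^1·(≡7) mod 17; (13|17)=+1, (7|17)=-1; (−1)^{1·1·8}·(+1)^1·(-1)^1 = -1.
v=5: a=5^1·(≡2), b=5^2·(≡3) mod 5; (2|5)=-1, (3|5)=-1; (−1)^{1·2·2}·(-1)^2·(-1)^1 = -1.
(-510, -4522 / ℚ) ramifies at {2, 3, 5, 17, 19, ∞}: a division algebra.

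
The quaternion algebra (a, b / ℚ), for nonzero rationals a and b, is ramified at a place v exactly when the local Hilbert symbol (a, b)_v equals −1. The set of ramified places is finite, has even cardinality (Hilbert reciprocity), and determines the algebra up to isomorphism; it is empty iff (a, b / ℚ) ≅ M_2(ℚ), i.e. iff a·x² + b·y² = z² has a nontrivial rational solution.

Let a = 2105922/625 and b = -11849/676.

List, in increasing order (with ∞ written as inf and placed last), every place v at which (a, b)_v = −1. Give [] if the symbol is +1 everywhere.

Mod squares: a ≡ 42978, b ≡ -41. Check v ∈ {∞, 2, 3, 5, 7, 13, 17, 19, 29, 41}.
v=7: a=7^2·(≡6), b=7^0·(≡4) mod 7; (6|7)=-1, (4|7)=+1; (−1)^{2·0·3}·(-1)^0·(+1)^2 = +1.
v=41: a=41^0·(≡8), b=41^1·(≡4) mod 41; (8|41)=+1, (4|41)=+1; (−1)^{0·1·20}·(+1)^1·(+1)^0 = +1.
v=29: a=29^1·(≡11), b=29^0·(≡11) mod 29; (11|29)=-1, (11|29)=-1; (−1)^{1·0·14}·(-1)^0·(-1)^1 = -1.
v=∞: 42978 > 0 and -41 < 0  ⇒  (a,b)_∞ = +1.
v=3: a=3^1·(≡1), b=3^0·(≡1) mod 3; (1|3)=+1, (1|3)=+1; (−1)^{1·0·1}·(+1)^0·(+1)^1 = +1.
v=2: v_2(a)=1, v_2(b)=-2; units ≡ 1, 7 (mod 8); ε·ε+αω+βω = 0·1+1·0+-2·0 ≡ 0  ⇒  (a,b)_2 = +1.
v=13: a=13^1·(≡1), b=13^-2·(≡5) mod 13; (1|13)=+1, (5|13)=-1; (−1)^{1·-2·6}·(+1)^-2·(-1)^1 = -1.
v=19: a=19^1·(≡4), b=19^0·(≡11) mod 19; (4|19)=+1, (11|19)=+1; (−1)^{1·0·9}·(+1)^0·(+1)^1 = +1.
v=5: a=5^-4·(≡2), b=5^0·(≡1) mod 5; (2|5)=-1, (1|5)=+1; (−1)^{-4·0·2}·(-1)^0·(+1)^-4 = +1.
v=17: a=17^0·(≡1), b=17^2·(≡6) mod 17; (1|17)=+1, (6|17)=-1; (−1)^{0·2·8}·(+1)^2·(-1)^0 = +1.
Ram(42978, -41) = {13, 29}; no ℚ_13-point on the conic.

[13, 29]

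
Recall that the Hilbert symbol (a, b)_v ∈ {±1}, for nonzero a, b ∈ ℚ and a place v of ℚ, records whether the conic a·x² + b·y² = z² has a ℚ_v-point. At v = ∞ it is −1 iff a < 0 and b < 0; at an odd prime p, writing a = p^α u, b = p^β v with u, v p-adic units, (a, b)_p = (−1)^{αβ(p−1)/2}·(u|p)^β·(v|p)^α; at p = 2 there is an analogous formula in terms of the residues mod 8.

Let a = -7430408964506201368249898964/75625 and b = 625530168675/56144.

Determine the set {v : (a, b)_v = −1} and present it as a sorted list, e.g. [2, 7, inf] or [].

[2, 29, 37, 47]

(a, b) ≡ (-2571981, 110595183) mod (ℚ^×)²; places V = {2, 3, 5, 11, 17, 29, 37, 43, 47, ∞}.
(a,b)_47: α=3, u≡8; β=1, v≡9 (mod 47); (8|47)=+1, (9|47)=+1; sign (−1)^1·+1^1·+1^3 = -1.
(a,b)_2: α=2, β=-4; u≡3, v≡7 (mod 8); ε(u)ε(v)=1·1, αω(v)=2·0, βω(u)=-4·1; sum ≡ 1  ⇒  -1.
(a,b)_43: α=2, u≡4; β=1, v≡39 (mod 43); (4|43)=+1, (39|43)=-1; sign (−1)^0·+1^1·-1^2 = +1.
(a,b)_3: α=13, u≡1; β=9, v≡2 (mod 3); (1|3)=+1, (2|3)=-1; sign (−1)^1·+1^9·-1^13 = +1.
(a,b)_11: α=-2, u≡8; β=-2, v≡8 (mod 11); (8|11)=-1, (8|11)=-1; sign (−1)^0·-1^-2·-1^-2 = +1.
(a,b)_∞: sgn(-2571981)=−, sgn(110595183)=+, so +1.
(a,b)_5: α=-4, u≡1; β=2, v≡3 (mod 5); (1|5)=+1, (3|5)=-1; sign (−1)^0·+1^2·-1^-4 = +1.
(a,b)_17: α=3, u≡14; β=1, v≡11 (mod 17); (14|17)=-1, (11|17)=-1; sign (−1)^0·-1^1·-1^3 = +1.
(a,b)_29: α=3, u≡13; β=-1, v≡15 (mod 29); (13|29)=+1, (15|29)=-1; sign (−1)^0·+1^-1·-1^3 = -1.
(a,b)_37: α=3, u≡33; β=1, v≡2 (mod 37); (33|37)=+1, (2|37)=-1; sign (−1)^0·+1^1·-1^3 = -1.
Ram(-2571981, 110595183) = {2, 29, 37, 47}; no ℚ_2-point on the conic.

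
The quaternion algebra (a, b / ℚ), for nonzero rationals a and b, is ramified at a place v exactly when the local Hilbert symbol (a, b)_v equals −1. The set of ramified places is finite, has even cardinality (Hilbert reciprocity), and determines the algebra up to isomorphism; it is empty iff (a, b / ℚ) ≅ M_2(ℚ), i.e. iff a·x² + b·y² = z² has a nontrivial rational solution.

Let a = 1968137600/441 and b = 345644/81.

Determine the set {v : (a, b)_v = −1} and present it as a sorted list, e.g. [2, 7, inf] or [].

[13, 17]

(a, b) ≡ (10166, 299) mod (ℚ^×)²; places V = {2, 3, 5, 7, 11, 13, 17, 23, ∞}.
(a,b)_23: α=1, u≡17; β=1, v≡18 (mod 23); (17|23)=-1, (18|23)=+1; sign (−1)^1·-1^1·+1^1 = +1.
(a,b)_11: α=2, u≡10; β=0, v≡6 (mod 11); (10|11)=-1, (6|11)=-1; sign (−1)^0·-1^0·-1^2 = +1.
(a,b)_13: α=1, u≡5; β=1, v≡1 (mod 13); (5|13)=-1, (1|13)=+1; sign (−1)^0·-1^1·+1^1 = -1.
(a,b)_3: α=-2, u≡2; β=-4, v≡2 (mod 3); (2|3)=-1, (2|3)=-1; sign (−1)^0·-1^-4·-1^-2 = +1.
(a,b)_5: α=2, u≡4; β=0, v≡4 (mod 5); (4|5)=+1, (4|5)=+1; sign (−1)^0·+1^0·+1^2 = +1.
(a,b)_17: α=1, u≡5; β=2, v≡7 (mod 17); (5|17)=-1, (7|17)=-1; sign (−1)^0·-1^2·-1^1 = -1.
(a,b)_2: α=7, β=2; u≡3, v≡3 (mod 8); ε(u)ε(v)=1·1, αω(v)=7·1, βω(u)=2·1; sum ≡ 0  ⇒  +1.
(a,b)_∞: sgn(10166)=+, sgn(299)=+, so +1.
(a,b)_7: α=-2, u≡1; β=0, v≡3 (mod 7); (1|7)=+1, (3|7)=-1; sign (−1)^0·+1^0·-1^-2 = +1.
(10166, 299 / ℚ) ramifies at {13, 17}: a division algebra.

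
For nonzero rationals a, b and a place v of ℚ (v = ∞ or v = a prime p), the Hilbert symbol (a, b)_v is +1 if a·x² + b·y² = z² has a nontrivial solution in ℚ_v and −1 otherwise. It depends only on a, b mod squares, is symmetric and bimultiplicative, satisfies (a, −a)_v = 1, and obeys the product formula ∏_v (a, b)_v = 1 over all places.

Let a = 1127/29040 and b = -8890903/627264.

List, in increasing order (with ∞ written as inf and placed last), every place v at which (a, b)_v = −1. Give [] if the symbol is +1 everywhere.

Mod squares: a ≡ 345, b ≡ -7. Check v ∈ {∞, 2, 3, 5, 7, 11, 23}.
v=7: a=7^2·(≡4), b=7^5·(≡3) mod 7; (4|7)=+1, (3|7)=-1; (−1)^{2·5·3}·(+1)^5·(-1)^2 = +1.
v=23: a=23^1·(≡15), b=23^2·(≡18) mod 23; (15|23)=-1, (18|23)=+1; (−1)^{1·2·11}·(-1)^2·(+1)^1 = +1.
v=11: a=11^-2·(≡3), b=11^-2·(≡4) mod 11; (3|11)=+1, (4|11)=+1; (−1)^{-2·-2·5}·(+1)^-2·(+1)^-2 = +1.
v=5: a=5^-1·(≡4), b=5^0·(≡3) mod 5; (4|5)=+1, (3|5)=-1; (−1)^{-1·0·2}·(+1)^0·(-1)^-1 = -1.
v=3: a=3^-1·(≡1), b=3^-4·(≡2) mod 3; (1|3)=+1, (2|3)=-1; (−1)^{-1·-4·1}·(+1)^-4·(-1)^-1 = -1.
v=∞: 345 > 0 and -7 < 0  ⇒  (a,b)_∞ = +1.
v=2: v_2(a)=-4, v_2(b)=-6; units ≡ 1, 1 (mod 8); ε·ε+αω+βω = 0·0+-4·0+-6·0 ≡ 0  ⇒  (a,b)_2 = +1.
|Ram(345, -7)| = 2, even; anisotropic at {3, 5}.

[3, 5]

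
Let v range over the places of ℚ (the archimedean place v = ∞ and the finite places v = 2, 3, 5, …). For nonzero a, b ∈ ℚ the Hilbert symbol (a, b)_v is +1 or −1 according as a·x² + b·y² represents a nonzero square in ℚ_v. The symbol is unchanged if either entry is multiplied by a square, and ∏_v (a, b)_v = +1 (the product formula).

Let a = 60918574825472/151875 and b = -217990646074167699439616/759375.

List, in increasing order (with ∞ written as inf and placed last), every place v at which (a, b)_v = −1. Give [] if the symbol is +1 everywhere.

[3, 7, 19, 37]

Mod squares: a ≡ 630591, b ≡ -3990. Check v ∈ {∞, 2, 3, 5, 7, 13, 19, 23, 37}.
v=13: a=13^1·(≡1), b=13^2·(≡12) mod 13; (1|13)=+1, (12|13)=+1; (−1)^{1·2·6}·(+1)^2·(+1)^1 = +1.
v=19: a=19^3·(≡8), b=19^5·(≡14) mod 19; (8|19)=-1, (14|19)=-1; (−1)^{3·5·9}·(-1)^5·(-1)^3 = -1.
v=7: a=7^2·(≡3), b=7^3·(≡1) mod 7; (3|7)=-1, (1|7)=+1; (−1)^{2·3·3}·(-1)^3·(+1)^2 = -1.
v=3: a=3^-5·(≡2), b=3^-5·(≡2) mod 3; (2|3)=-1, (2|3)=-1; (−1)^{-5·-5·1}·(-1)^-5·(-1)^-5 = -1.
v=2: v_2(a)=14, v_2(b)=21; units ≡ 7, 5 (mod 8); ε·ε+αω+βω = 1·0+14·1+21·0 ≡ 0  ⇒  (a,b)_2 = +1.
v=37: a=37^1·(≡5), b=37^2·(≡31) mod 37; (5|37)=-1, (31|37)=-1; (−1)^{1·2·18}·(-1)^2·(-1)^1 = -1.
v=5: a=5^-4·(≡4), b=5^-5·(≡3) mod 5; (4|5)=+1, (3|5)=-1; (−1)^{-4·-5·2}·(+1)^-5·(-1)^-4 = +1.
v=∞: 630591 > 0 and -3990 < 0  ⇒  (a,b)_∞ = +1.
v=23: a=23^1·(≡6), b=23^2·(≡3) mod 23; (6|23)=+1, (3|23)=+1; (−1)^{1·2·11}·(+1)^2·(+1)^1 = +1.
(630591, -3990 / ℚ) ramifies at {3, 7, 19, 37}: a division algebra.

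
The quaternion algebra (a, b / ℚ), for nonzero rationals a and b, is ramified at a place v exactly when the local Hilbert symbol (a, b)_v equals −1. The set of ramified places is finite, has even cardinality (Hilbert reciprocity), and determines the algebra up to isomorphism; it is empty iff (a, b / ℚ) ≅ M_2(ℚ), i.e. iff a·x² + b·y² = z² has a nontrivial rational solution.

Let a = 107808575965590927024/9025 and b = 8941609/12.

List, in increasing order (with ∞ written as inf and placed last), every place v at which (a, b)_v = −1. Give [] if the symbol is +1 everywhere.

Mod squares: a ≡ 2091, b ≡ 74307. Check v ∈ {∞, 2, 3, 5, 13, 17, 19, 31, 37, 41, 47}.
v=31: a=31^2·(≡8), b=31^1·(≡9) mod 31; (8|31)=+1, (9|31)=+1; (−1)^{2·1·15}·(+1)^1·(+1)^2 = +1.
v=∞: 2091 > 0 and 74307 > 0  ⇒  (a,b)_∞ = +1.
v=5: a=5^-2·(≡4), b=5^0·(≡2) mod 5; (4|5)=+1, (2|5)=-1; (−1)^{-2·0·2}·(+1)^0·(-1)^-2 = +1.
v=37: a=37^2·(≡8), b=37^0·(≡25) mod 37; (8|37)=-1, (25|37)=+1; (−1)^{2·0·18}·(-1)^0·(+1)^2 = +1.
v=47: a=47^2·(≡33), b=47^1·(≡11) mod 47; (33|47)=-1, (11|47)=-1; (−1)^{2·1·23}·(-1)^1·(-1)^2 = -1.
v=13: a=13^2·(≡6), b=13^0·(≡12) mod 13; (6|13)=-1, (12|13)=+1; (−1)^{2·0·6}·(-1)^0·(+1)^2 = +1.
v=41: a=41^1·(≡20), b=41^0·(≡24) mod 41; (20|41)=+1, (24|41)=-1; (−1)^{1·0·20}·(+1)^0·(-1)^1 = -1.
v=19: a=19^-2·(≡7), b=19^2·(≡1) mod 19; (7|19)=+1, (1|19)=+1; (−1)^{-2·2·9}·(+1)^2·(+1)^-2 = +1.
v=2: v_2(a)=4, v_2(b)=-2; units ≡ 3, 3 (mod 8); ε·ε+αω+βω = 1·1+4·1+-2·1 ≡ 1  ⇒  (a,b)_2 = -1.
v=3: a=3^9·(≡1), b=3^-1·(≡1) mod 3; (1|3)=+1, (1|3)=+1; (−1)^{9·-1·1}·(+1)^-1·(+1)^9 = -1.
v=17: a=17^1·(≡8), b=17^1·(≡4) mod 17; (8|17)=+1, (4|17)=+1; (−1)^{1·1·8}·(+1)^1·(+1)^1 = +1.
(2091, 74307 / ℚ) ramifies at {2, 3, 41, 47}: a division algebra.

[2, 3, 41, 47]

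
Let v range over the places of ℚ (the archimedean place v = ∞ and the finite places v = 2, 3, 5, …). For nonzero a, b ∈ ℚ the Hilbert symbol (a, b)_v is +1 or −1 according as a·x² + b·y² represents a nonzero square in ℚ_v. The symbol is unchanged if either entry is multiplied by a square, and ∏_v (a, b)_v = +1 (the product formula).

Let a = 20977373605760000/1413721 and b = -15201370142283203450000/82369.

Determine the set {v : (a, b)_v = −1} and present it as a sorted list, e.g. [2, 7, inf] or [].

(a, b) ≡ (11, -230945) mod (ℚ^×)²; places V = {2, 5, 7, 11, 13, 17, 19, 29, 41, 47, ∞}.
(a,b)_17: α=2, u≡10; β=3, v≡8 (mod 17); (10|17)=-1, (8|17)=+1; sign (−1)^0·-1^3·+1^2 = -1.
(a,b)_2: α=10, β=4; u≡3, v≡7 (mod 8); ε(u)ε(v)=1·1, αω(v)=10·0, βω(u)=4·1; sum ≡ 1  ⇒  -1.
(a,b)_19: α=2, u≡11; β=3, v≡11 (mod 19); (11|19)=+1, (11|19)=+1; sign (−1)^0·+1^3·+1^2 = +1.
(a,b)_11: α=1, u≡5; β=1, v≡9 (mod 11); (5|11)=+1, (9|11)=+1; sign (−1)^1·+1^1·+1^1 = -1.
(a,b)_41: α=-2, u≡14; β=-2, v≡36 (mod 41); (14|41)=-1, (36|41)=+1; sign (−1)^0·-1^-2·+1^-2 = +1.
(a,b)_5: α=4, u≡1; β=5, v≡4 (mod 5); (1|5)=+1, (4|5)=+1; sign (−1)^0·+1^5·+1^4 = +1.
(a,b)_∞: sgn(11)=+, sgn(-230945)=−, so +1.
(a,b)_7: α=0, u≡2; β=-2, v≡5 (mod 7); (2|7)=+1, (5|7)=-1; sign (−1)^0·+1^-2·-1^0 = +1.
(a,b)_47: α=0, u≡33; β=2, v≡15 (mod 47); (33|47)=-1, (15|47)=-1; sign (−1)^0·-1^2·-1^0 = +1.
(a,b)_13: α=4, u≡5; β=5, v≡6 (mod 13); (5|13)=-1, (6|13)=-1; sign (−1)^0·-1^5·-1^4 = -1.
(a,b)_29: α=-2, u≡21; β=0, v≡19 (mod 29); (21|29)=-1, (19|29)=-1; sign (−1)^0·-1^0·-1^-2 = +1.
(11, -230945 / ℚ) ramifies at {2, 11, 13, 17}: a division algebra.

[2, 11, 13, 17]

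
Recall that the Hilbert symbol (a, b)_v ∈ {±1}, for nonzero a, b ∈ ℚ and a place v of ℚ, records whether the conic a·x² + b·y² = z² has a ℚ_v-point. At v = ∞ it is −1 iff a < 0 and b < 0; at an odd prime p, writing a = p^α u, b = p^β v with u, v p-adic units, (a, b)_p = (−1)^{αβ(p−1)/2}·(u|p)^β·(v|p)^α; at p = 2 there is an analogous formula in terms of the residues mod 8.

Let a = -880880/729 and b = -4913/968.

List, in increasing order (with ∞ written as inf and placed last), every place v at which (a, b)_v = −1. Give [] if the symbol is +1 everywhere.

Mod squares: a ≡ -455, b ≡ -34. Check v ∈ {∞, 2, 3, 5, 7, 11, 13, 17}.
v=7: a=7^1·(≡6), b=7^0·(≡4) mod 7; (6|7)=-1, (4|7)=+1; (−1)^{1·0·3}·(-1)^0·(+1)^1 = +1.
v=3: a=3^-6·(≡1), b=3^0·(≡2) mod 3; (1|3)=+1, (2|3)=-1; (−1)^{-6·0·1}·(+1)^0·(-1)^-6 = +1.
v=17: a=17^0·(≡4), b=17^3·(≡1) mod 17; (4|17)=+1, (1|17)=+1; (−1)^{0·3·8}·(+1)^3·(+1)^0 = +1.
v=∞: -455 < 0 and -34 < 0  ⇒  (a,b)_∞ = -1.
v=2: v_2(a)=4, v_2(b)=-3; units ≡ 1, 7 (mod 8); ε·ε+αω+βω = 0·1+4·0+-3·0 ≡ 0  ⇒  (a,b)_2 = +1.
v=5: a=5^1·(≡1), b=5^0·(≡4) mod 5; (1|5)=+1, (4|5)=+1; (−1)^{1·0·2}·(+1)^0·(+1)^1 = +1.
v=13: a=13^1·(≡9), b=13^0·(≡11) mod 13; (9|13)=+1, (11|13)=-1; (−1)^{1·0·6}·(+1)^0·(-1)^1 = -1.
v=11: a=11^2·(≡8), b=11^-2·(≡6) mod 11; (8|11)=-1, (6|11)=-1; (−1)^{2·-2·5}·(-1)^-2·(-1)^2 = +1.
Ram(-455, -34) = {13, ∞}; no ℚ_13-point on the conic.

[13, inf]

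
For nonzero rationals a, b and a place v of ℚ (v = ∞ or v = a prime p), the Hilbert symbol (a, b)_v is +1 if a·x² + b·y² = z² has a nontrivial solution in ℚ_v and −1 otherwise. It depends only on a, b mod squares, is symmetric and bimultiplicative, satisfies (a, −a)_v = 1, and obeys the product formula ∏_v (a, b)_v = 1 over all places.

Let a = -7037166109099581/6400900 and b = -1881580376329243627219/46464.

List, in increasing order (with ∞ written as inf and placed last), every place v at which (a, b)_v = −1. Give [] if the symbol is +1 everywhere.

Mod squares: a ≡ -2821, b ≡ -1554. Check v ∈ {∞, 2, 3, 5, 7, 11, 13, 17, 23, 31, 37}.
v=7: a=7^1·(≡6), b=7^7·(≡4) mod 7; (6|7)=-1, (4|7)=+1; (−1)^{1·7·3}·(-1)^7·(+1)^1 = +1.
v=2: v_2(a)=-2, v_2(b)=-7; units ≡ 3, 7 (mod 8); ε·ε+αω+βω = 1·1+-2·0+-7·1 ≡ 0  ⇒  (a,b)_2 = +1.
v=5: a=5^-2·(≡4), b=5^0·(≡4) mod 5; (4|5)=+1, (4|5)=+1; (−1)^{-2·0·2}·(+1)^0·(+1)^-2 = +1.
v=37: a=37^2·(≡12), b=37^3·(≡32) mod 37; (12|37)=+1, (32|37)=-1; (−1)^{2·3·18}·(+1)^3·(-1)^2 = +1.
v=13: a=13^1·(≡3), b=13^2·(≡7) mod 13; (3|13)=+1, (7|13)=-1; (−1)^{1·2·6}·(+1)^2·(-1)^1 = -1.
v=11: a=11^-2·(≡7), b=11^-2·(≡6) mod 11; (7|11)=-1, (6|11)=-1; (−1)^{-2·-2·5}·(-1)^-2·(-1)^-2 = +1.
v=3: a=3^8·(≡2), b=3^-1·(≡1) mod 3; (2|3)=-1, (1|3)=+1; (−1)^{8·-1·1}·(-1)^-1·(+1)^8 = -1.
v=31: a=31^3·(≡7), b=31^4·(≡22) mod 31; (7|31)=+1, (22|31)=-1; (−1)^{3·4·15}·(+1)^4·(-1)^3 = -1.
v=∞: -2821 < 0 and -1554 < 0  ⇒  (a,b)_∞ = -1.
v=17: a=17^2·(≡8), b=17^2·(≡10) mod 17; (8|17)=+1, (10|17)=-1; (−1)^{2·2·8}·(+1)^2·(-1)^2 = +1.
v=23: a=23^-2·(≡2), b=23^0·(≡20) mod 23; (2|23)=+1, (20|23)=-1; (−1)^{-2·0·11}·(+1)^0·(-1)^-2 = +1.
|Ram(-2821, -1554)| = 4, even; anisotropic at {3, 13, 31, ∞}.

[3, 13, 31, inf]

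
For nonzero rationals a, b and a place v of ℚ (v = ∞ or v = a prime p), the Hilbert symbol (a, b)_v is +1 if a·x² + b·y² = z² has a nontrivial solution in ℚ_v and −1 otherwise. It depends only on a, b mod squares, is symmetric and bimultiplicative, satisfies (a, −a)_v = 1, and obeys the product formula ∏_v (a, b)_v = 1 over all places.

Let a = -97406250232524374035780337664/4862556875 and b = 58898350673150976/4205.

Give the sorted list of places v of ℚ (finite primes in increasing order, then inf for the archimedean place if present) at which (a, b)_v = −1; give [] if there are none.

(a, b) ≡ (-713031, 5) mod (ℚ^×)²; places V = {2, 3, 5, 11, 13, 17, 19, 29, 31, 41, ∞}.
(a,b)_11: α=-1, u≡6; β=0, v≡3 (mod 11); (6|11)=-1, (3|11)=+1; sign (−1)^0·-1^0·+1^-1 = +1.
(a,b)_2: α=24, β=10; u≡1, v≡5 (mod 8); ε(u)ε(v)=0·0, αω(v)=24·1, βω(u)=10·0; sum ≡ 0  ⇒  +1.
(a,b)_31: α=3, u≡18; β=2, v≡9 (mod 31); (18|31)=+1, (9|31)=+1; sign (−1)^0·+1^2·+1^3 = +1.
(a,b)_17: α=3, u≡2; β=2, v≡10 (mod 17); (2|17)=+1, (10|17)=-1; sign (−1)^0·+1^2·-1^3 = -1.
(a,b)_19: α=2, u≡17; β=0, v≡5 (mod 19); (17|19)=+1, (5|19)=+1; sign (−1)^0·+1^0·+1^2 = +1.
(a,b)_41: α=3, u≡6; β=2, v≡33 (mod 41); (6|41)=-1, (33|41)=+1; sign (−1)^0·-1^2·+1^3 = +1.
(a,b)_3: α=13, u≡1; β=6, v≡2 (mod 3); (1|3)=+1, (2|3)=-1; sign (−1)^0·+1^6·-1^13 = -1.
(a,b)_∞: sgn(-713031)=−, sgn(5)=+, so +1.
(a,b)_29: α=-4, u≡18; β=-2, v≡1 (mod 29); (18|29)=-1, (1|29)=+1; sign (−1)^0·-1^-2·+1^-4 = +1.
(a,b)_13: α=0, u≡5; β=2, v≡6 (mod 13); (5|13)=-1, (6|13)=-1; sign (−1)^0·-1^2·-1^0 = +1.
(a,b)_5: α=-4, u≡1; β=-1, v≡1 (mod 5); (1|5)=+1, (1|5)=+1; sign (−1)^0·+1^-1·+1^-4 = +1.
|Ram(-713031, 5)| = 2, even; anisotropic at {3, 17}.

[3, 17]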